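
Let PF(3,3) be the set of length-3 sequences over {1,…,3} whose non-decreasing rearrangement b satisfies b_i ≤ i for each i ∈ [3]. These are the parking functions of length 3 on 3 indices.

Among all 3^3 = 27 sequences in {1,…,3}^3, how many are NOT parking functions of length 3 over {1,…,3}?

11

|PF| = (4−3)·4^(3−1) = 1×16 = 16 (Pollak)
E.g. (3,2,2) → sorted (2,2,3): b_1=2>1, not a PF.
So 27 − 16 = 11 fail.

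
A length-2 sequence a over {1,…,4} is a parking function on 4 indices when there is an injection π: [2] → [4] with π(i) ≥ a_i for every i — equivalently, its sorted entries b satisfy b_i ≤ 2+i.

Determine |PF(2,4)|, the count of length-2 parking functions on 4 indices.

|PF(2,4)| = 3·5^1 = 3 · 5 = 15 [KW]
Example (3,4) → sorted (3,4): b_i ≤ 2+i ∀i, a PF.

15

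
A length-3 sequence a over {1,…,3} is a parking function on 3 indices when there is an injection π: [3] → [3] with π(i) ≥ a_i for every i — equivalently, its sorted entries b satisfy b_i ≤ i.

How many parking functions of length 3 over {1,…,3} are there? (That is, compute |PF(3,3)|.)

|PF| = (3+1−3)·(3+1)^{3−1} = 1·16 = 16
E.g. (2,3,1) → sorted (1,2,3): b_i ≤ i ∀i, a PF.

16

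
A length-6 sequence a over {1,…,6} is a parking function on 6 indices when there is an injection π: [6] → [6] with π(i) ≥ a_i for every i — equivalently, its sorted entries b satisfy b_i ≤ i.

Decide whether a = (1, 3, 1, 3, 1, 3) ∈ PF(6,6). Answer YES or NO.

YES

Sorted: b = (1, 1, 1, 3, 3, 3).
  b_1=1 ≤ 1
  b_2=1 ≤ 2
  b_3=1 ≤ 3
  b_4=3 ≤ 4
  b_5=3 ≤ 5
  b_6=3 ≤ 6
All bounds hold ⇒ YES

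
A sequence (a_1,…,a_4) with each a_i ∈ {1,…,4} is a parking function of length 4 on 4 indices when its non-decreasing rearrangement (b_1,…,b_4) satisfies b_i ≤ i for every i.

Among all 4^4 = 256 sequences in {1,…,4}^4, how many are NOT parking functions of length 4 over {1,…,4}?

131

#PF = 1·5^3 = 1 · 125 = 125 (Pollak)
Example (2,4,4,3) → sorted (2,3,4,4): b_1=2>1, not a PF.
Total 256; non-PF = 256−125 = 131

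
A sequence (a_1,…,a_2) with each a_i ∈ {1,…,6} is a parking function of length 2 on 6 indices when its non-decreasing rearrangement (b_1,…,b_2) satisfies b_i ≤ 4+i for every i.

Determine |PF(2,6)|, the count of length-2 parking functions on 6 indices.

35

#PF = (6+1−2)·(6+1)^{2−1} = 5·7 = 35 [KW]
E.g. (2,2) → sorted (2,2): b_i ≤ 4+i ∀i, a PF.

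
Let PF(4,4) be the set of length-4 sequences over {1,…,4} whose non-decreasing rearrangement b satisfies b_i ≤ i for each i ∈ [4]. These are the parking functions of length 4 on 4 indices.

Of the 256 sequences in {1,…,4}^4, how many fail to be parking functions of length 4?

131

#PF = (4−4+1)·(4+1)^(4−1) = 1·125 = 125 (Pollak)
E.g. (4,4,2,4) → sorted (2,4,4,4): b_1=2>1, not a PF.
So 256 − 125 = 131 fail.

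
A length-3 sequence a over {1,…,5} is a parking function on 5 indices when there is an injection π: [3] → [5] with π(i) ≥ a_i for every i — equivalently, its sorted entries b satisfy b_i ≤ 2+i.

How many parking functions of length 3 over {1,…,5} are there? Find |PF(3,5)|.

|PF(3,5)| = (6−3)·6^(3−1) = 3·36 = 108 (Konheim–Weiss)
Example (3,5,3) → sorted (3,3,5): b_i ≤ 2+i ∀i, a PF.

108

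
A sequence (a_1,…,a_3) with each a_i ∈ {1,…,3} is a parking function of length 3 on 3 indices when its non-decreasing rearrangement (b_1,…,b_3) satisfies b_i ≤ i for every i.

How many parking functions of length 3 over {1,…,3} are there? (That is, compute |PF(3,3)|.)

Count = 1·4^2 = 1·16 = 16
E.g. (1,3,2) → sorted (1,2,3): b_i ≤ i ∀i, a PF.

16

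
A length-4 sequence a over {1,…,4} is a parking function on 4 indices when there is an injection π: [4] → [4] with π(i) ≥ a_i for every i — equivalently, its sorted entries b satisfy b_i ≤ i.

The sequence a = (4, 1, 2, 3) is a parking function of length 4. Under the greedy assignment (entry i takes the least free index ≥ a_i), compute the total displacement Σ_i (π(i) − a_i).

0

Σπ = 10 ({1..4} each once); Σa = 4+1+2+3 = 10; disp = 10−10 = 0.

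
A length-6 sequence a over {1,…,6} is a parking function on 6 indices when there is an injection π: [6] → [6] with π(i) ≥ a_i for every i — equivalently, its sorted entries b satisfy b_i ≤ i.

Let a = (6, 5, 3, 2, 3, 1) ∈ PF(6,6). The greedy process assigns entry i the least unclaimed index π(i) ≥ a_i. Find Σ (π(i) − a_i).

Σπ = 21 ({1..6} each once); Σa = 6+5+3+2+3+1 = 20; disp = 21−20 = 1.

1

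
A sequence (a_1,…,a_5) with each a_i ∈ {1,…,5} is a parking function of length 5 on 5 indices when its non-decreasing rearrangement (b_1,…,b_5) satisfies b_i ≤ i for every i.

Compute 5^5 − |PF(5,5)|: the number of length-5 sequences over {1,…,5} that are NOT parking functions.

1829

Count = 1·6^4 = 1 · 1296 = 1296 (Konheim–Weiss)
Check (3,2,3,2,3) → sorted (2,2,3,3,3): b_1=2>1, not a PF.
So 3125 − 1296 = 1829 fail.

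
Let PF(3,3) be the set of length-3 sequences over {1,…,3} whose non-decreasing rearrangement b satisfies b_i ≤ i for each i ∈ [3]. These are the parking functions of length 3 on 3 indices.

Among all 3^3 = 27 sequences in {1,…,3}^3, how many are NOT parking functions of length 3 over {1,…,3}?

Count = (4−3)·4^(3−1) = 1×16 = 16 (Pollak)
One tuple (3,3,3) → sorted (3,3,3): b_1=3>1, not a PF.
3^3 − 16 = 27 − 16 = 11

11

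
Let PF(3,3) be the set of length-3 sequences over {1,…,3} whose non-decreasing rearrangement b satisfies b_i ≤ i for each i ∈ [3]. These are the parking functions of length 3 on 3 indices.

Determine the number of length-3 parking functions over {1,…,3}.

|PF| = (3+1−3)·(3+1)^{3−1} = 1×16 = 16 [KW]
One tuple (2,2,1) → sorted (1,2,2): b_i ≤ i ∀i, a PF.

16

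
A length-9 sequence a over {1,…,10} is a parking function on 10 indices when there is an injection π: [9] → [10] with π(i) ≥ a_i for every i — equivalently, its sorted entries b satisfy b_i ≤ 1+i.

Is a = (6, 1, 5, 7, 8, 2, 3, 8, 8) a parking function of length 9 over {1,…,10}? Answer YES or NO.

YES

Order a: b = (1, 2, 3, 5, 6, 7, 8, 8, 8).
  b_1=1 ≤ 2
  b_2=2 ≤ 3
  b_3=3 ≤ 4
  b_4=5 ≤ 5
  b_5=6 ≤ 6
  b_6=7 ≤ 7
  b_7=8 ≤ 8
  b_8=8 ≤ 9
  b_9=8 ≤ 10
All bounds hold ⇒ YES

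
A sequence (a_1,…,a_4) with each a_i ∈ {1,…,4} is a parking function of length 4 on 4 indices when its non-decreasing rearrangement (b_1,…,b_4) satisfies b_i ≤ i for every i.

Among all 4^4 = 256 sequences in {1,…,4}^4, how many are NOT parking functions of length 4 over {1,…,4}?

Count = 1·5^3 = 1×125 = 125
E.g. (3,4,3,4) → sorted (3,3,4,4): b_1=3>1, not a PF.
Total 256; non-PF = 256−125 = 131

131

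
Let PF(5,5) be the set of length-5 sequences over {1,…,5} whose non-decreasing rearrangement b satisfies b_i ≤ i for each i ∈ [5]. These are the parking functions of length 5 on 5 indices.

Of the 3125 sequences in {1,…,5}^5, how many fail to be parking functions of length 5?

1829

#PF = (5−5+1)·(5+1)^(5−1) = 1 · 1296 = 1296
One tuple (3,5,2,4,4) → sorted (2,3,4,4,5): b_1=2>1, not a PF.
5^5 − 1296 = 3125 − 1296 = 1829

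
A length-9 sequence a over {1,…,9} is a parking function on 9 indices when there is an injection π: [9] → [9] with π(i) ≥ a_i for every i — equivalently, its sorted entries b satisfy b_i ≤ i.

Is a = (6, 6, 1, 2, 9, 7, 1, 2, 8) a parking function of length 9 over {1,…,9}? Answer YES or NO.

Sorted: b = (1, 1, 2, 2, 6, 6, 7, 8, 9).
  b_1=1 ≤ 1
  b_2=1 ≤ 2
  b_3=2 ≤ 3
  b_4=2 ≤ 4
  b_5=6 > 5
  fails at i=5 ⇒ NO

NO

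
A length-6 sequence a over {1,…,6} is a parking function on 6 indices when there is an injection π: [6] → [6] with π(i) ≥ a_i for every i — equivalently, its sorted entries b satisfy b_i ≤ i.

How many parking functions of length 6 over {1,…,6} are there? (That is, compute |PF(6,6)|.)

#PF = (6+1−6)·(6+1)^{6−1} = 1 · 16807 = 16807 (Pollak)
E.g. (2,2,3,3,1,1) → sorted (1,1,2,2,3,3): b_i ≤ i ∀i, a PF.

16807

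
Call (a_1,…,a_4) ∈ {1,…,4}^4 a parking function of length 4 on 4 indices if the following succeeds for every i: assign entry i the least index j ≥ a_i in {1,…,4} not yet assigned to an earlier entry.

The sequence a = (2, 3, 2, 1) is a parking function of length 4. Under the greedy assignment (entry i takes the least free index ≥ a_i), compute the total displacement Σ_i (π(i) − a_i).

Σπ(i) = 1+…+4 = 10; Σa = 2+3+2+1 = 8; disp = 10−8 = 2.

2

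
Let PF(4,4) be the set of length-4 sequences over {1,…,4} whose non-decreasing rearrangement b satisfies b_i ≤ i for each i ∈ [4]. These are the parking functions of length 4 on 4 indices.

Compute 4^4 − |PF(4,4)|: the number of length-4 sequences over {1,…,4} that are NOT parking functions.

131

|PF(4,4)| = (5−4)·5^(4−1) = 1 · 125 = 125 [KW]
One tuple (2,3,2,2) → sorted (2,2,2,3): b_1=2>1, not a PF.
So 256 − 125 = 131 fail.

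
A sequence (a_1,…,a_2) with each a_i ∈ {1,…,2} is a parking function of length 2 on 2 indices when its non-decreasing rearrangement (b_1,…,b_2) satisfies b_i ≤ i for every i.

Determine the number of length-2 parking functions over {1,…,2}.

|PF(2,2)| = 1·3^1 = 1·3 = 3
Check (2,1) → sorted (1,2): b_i ≤ i ∀i, a PF.

3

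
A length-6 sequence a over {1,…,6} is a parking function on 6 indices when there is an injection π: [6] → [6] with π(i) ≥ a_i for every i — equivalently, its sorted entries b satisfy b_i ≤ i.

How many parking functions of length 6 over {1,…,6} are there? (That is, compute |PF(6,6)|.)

Count = (6−6+1)·(6+1)^(6−1) = 1 · 16807 = 16807 [KW]
One tuple (3,4,2,6,1,4) → sorted (1,2,3,4,4,6): b_i ≤ i ∀i, a PF.

16807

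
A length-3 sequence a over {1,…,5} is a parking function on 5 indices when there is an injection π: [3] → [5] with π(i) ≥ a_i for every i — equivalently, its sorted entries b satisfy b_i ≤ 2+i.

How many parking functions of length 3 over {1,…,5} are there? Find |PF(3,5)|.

108

|PF| = (5+1−3)·(5+1)^{3−1} = 3×36 = 108 (Konheim–Weiss)
Check (2,2,2) → sorted (2,2,2): b_i ≤ 2+i ∀i, a PF.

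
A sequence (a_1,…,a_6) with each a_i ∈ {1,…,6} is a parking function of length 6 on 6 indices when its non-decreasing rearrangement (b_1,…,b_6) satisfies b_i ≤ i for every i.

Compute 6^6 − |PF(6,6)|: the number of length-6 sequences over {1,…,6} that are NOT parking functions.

29849

#PF = (7−6)·7^(6−1) = 1·16807 = 16807 [KW]
Example (2,3,2,6,6,6) → sorted (2,2,3,6,6,6): b_1=2>1, not a PF.
6^6 − 16807 = 46656 − 16807 = 29849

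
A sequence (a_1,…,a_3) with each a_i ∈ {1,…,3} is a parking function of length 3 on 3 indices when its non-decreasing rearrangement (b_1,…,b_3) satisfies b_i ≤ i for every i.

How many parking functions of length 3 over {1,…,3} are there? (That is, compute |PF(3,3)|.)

Count = 1·4^2 = 1 · 16 = 16
E.g. (1,1,1) → sorted (1,1,1): b_i ≤ i ∀i, a PF.

16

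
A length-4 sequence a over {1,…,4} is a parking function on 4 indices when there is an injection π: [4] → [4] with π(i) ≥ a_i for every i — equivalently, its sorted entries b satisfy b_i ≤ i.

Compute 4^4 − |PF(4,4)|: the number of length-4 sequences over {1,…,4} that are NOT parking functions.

#PF = (4+1−4)·(4+1)^{4−1} = 1·125 = 125 (Konheim–Weiss)
E.g. (4,4,4,2) → sorted (2,4,4,4): b_1=2>1, not a PF.
So 256 − 125 = 131 fail.

131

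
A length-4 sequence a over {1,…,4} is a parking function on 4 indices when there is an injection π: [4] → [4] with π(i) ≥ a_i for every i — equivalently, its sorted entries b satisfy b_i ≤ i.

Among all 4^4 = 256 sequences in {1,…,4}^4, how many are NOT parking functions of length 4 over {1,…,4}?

131

#PF = (5−4)·5^(4−1) = 1×125 = 125 [KW]
One tuple (2,4,2,4) → sorted (2,2,4,4): b_1=2>1, not a PF.
Total 256; non-PF = 256−125 = 131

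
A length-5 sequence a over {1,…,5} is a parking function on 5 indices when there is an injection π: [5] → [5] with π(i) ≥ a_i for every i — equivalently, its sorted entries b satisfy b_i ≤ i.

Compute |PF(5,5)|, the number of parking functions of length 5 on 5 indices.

|PF| = (5−5+1)·(5+1)^(5−1) = 1·1296 = 1296 (Konheim–Weiss)
One tuple (2,1,4,2,5) → sorted (1,2,2,4,5): b_i ≤ i ∀i, a PF.

1296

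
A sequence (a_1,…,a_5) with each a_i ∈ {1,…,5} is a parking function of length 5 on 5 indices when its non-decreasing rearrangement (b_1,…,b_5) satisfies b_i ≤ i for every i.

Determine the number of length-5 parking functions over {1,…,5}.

1296

#PF = 1·6^4 = 1·1296 = 1296
One tuple (1,1,3,4,3) → sorted (1,1,3,3,4): b_i ≤ i ∀i, a PF.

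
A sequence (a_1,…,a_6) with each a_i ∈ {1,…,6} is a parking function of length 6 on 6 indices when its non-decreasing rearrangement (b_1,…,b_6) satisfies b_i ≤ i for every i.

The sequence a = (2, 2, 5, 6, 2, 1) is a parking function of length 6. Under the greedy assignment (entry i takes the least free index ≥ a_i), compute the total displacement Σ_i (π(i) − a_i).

3

Σπ = 21 ({1..6} each once); Σa = 2+2+5+6+2+1 = 18; disp = 21−18 = 3.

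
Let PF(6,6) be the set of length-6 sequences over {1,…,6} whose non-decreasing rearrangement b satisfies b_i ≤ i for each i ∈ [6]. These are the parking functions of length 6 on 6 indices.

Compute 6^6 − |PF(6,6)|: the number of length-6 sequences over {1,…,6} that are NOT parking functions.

29849

|PF(6,6)| = 1·7^5 = 1·16807 = 16807 (Konheim–Weiss)
Check (1,3,4,5,5,6) → sorted (1,3,4,5,5,6): b_2=3>2, not a PF.
So 46656 − 16807 = 29849 fail.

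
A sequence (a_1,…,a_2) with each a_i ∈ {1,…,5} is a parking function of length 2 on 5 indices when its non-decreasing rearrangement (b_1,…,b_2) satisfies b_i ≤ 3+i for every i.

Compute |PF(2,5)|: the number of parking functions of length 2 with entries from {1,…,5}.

24

#PF = (5+1−2)·(5+1)^{2−1} = 4 · 6 = 24 [KW]
One tuple (1,3) → sorted (1,3): b_i ≤ 3+i ∀i, a PF.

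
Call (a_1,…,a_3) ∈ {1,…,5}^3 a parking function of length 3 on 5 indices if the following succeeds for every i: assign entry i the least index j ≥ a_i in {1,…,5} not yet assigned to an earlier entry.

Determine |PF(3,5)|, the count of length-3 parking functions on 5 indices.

Count = (5−3+1)·(5+1)^(3−1) = 3·36 = 108 (Pollak)
Check (2,1,3) → sorted (1,2,3): b_i ≤ 2+i ∀i, a PF.

108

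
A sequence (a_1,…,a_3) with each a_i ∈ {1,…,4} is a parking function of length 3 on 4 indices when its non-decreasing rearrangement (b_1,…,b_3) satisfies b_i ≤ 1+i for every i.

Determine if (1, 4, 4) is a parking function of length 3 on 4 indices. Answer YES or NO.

NO

Order a: b = (1, 4, 4).
  b_1=1 ≤ 2
  b_2=4 > 3
  fails at i=2 ⇒ NO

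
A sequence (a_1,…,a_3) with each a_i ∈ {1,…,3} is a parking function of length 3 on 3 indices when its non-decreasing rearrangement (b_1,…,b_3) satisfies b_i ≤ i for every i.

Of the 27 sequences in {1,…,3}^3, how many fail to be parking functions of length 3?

11

#PF = (3+1−3)·(3+1)^{3−1} = 1·16 = 16 [KW]
One tuple (3,2,3) → sorted (2,3,3): b_1=2>1, not a PF.
So 27 − 16 = 11 fail.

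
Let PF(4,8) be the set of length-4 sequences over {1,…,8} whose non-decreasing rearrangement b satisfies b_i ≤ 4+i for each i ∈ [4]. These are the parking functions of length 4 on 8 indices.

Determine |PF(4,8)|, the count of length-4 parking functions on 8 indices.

|PF(4,8)| = 5·9^3 = 5 · 729 = 3645 (Pollak)
One tuple (1,3,8,2) → sorted (1,2,3,8): b_i ≤ 4+i ∀i, a PF.

3645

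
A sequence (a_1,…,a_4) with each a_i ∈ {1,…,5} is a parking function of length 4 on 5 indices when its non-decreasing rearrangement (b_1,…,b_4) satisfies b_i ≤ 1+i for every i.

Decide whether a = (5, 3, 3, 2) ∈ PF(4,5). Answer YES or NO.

YES

Sorted: b = (2, 3, 3, 5).
  b_1=2 ≤ 2
  b_2=3 ≤ 3
  b_3=3 ≤ 4
  b_4=5 ≤ 5
All bounds hold ⇒ YES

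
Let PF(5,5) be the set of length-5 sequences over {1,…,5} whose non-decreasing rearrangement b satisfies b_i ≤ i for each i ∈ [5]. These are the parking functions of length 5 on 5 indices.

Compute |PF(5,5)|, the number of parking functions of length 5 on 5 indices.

|PF| = (5−5+1)·(5+1)^(5−1) = 1·1296 = 1296 [KW]
Example (1,2,2,5,2) → sorted (1,2,2,2,5): b_i ≤ i ∀i, a PF.

1296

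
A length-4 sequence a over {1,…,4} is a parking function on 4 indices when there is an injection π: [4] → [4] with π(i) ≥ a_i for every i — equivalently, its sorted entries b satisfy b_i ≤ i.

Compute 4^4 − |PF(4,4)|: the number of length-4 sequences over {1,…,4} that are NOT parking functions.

131

Count = (5−4)·5^(4−1) = 1·125 = 125 (Pollak)
Check (1,4,3,3) → sorted (1,3,3,4): b_2=3>2, not a PF.
So 256 − 125 = 131 fail.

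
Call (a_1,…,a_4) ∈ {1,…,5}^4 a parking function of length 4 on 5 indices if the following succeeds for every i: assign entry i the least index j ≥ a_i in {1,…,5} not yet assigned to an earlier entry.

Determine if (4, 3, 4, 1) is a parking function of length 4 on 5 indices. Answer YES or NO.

Order a: b = (1, 3, 4, 4).
  b_1=1 ≤ 2
  b_2=3 ≤ 3
  b_3=4 ≤ 4
  b_4=4 ≤ 5
All bounds hold ⇒ YES

YES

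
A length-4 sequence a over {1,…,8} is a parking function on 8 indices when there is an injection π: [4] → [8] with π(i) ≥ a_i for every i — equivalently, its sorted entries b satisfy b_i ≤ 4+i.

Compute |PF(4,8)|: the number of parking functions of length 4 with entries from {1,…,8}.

Count = (9−4)·9^(4−1) = 5×729 = 3645
Check (2,8,2,7) → sorted (2,2,7,8): b_i ≤ 4+i ∀i, a PF.

3645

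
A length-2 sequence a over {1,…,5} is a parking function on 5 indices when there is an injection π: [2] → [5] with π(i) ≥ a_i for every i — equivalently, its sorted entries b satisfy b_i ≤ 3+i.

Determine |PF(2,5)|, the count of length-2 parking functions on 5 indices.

|PF(2,5)| = 4·6^1 = 4×6 = 24 (Konheim–Weiss)
Example (2,2) → sorted (2,2): b_i ≤ 3+i ∀i, a PF.

24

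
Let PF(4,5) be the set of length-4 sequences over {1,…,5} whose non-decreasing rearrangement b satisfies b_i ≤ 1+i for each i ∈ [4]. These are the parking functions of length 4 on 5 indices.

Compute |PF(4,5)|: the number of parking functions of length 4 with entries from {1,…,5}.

432

|PF(4,5)| = (6−4)·6^(4−1) = 2 · 216 = 432 [KW]
Example (4,1,1,5) → sorted (1,1,4,5): b_i ≤ 1+i ∀i, a PF.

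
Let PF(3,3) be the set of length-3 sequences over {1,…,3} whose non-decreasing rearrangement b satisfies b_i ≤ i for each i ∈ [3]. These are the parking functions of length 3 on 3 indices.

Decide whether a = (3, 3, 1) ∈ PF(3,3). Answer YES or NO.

Sorted: b = (1, 3, 3).
  b_1=1 ≤ 1
  b_2=3 > 2
  fails at i=2 ⇒ NO

NO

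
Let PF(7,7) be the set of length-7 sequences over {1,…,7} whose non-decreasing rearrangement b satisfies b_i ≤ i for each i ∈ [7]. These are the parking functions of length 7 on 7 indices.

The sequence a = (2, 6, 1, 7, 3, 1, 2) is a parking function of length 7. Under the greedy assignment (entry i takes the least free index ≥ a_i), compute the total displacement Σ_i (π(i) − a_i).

6

Σπ = 7·8/2 = 28 (π permutes [7]); Σa = 2+6+1+7+3+1+2 = 22; disp = 28−22 = 6.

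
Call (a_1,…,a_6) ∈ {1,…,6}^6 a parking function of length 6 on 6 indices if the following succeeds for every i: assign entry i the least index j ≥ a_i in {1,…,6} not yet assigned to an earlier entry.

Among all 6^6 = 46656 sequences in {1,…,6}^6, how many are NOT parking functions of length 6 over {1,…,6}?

|PF(6,6)| = (7−6)·7^(6−1) = 1 · 16807 = 16807
Example (5,5,5,6,5,4) → sorted (4,5,5,5,5,6): b_1=4>1, not a PF.
So 46656 − 16807 = 29849 fail.

29849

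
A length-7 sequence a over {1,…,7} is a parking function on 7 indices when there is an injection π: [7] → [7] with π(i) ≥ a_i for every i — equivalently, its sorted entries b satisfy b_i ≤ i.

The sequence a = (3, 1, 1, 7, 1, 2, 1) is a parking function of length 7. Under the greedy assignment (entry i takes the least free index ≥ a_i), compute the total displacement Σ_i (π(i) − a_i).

Σπ = 7·8/2 = 28 (π permutes [7]); Σa = 3+1+1+7+1+2+1 = 16; disp = 28−16 = 12.

12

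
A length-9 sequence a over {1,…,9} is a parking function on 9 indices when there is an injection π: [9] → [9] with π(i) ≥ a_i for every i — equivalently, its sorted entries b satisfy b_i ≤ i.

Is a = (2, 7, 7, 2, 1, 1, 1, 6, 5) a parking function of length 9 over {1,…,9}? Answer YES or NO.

Order a: b = (1, 1, 1, 2, 2, 5, 6, 7, 7).
  b_1=1 ≤ 1
  b_2=1 ≤ 2
  b_3=1 ≤ 3
  b_4=2 ≤ 4
  b_5=2 ≤ 5
  b_6=5 ≤ 6
  b_7=6 ≤ 7
  b_8=7 ≤ 8
  b_9=7 ≤ 9
All bounds hold ⇒ YES

YES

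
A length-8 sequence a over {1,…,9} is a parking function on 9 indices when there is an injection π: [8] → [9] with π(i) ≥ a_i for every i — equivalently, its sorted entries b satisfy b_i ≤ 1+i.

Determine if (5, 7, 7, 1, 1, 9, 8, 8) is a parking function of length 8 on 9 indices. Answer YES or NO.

NO

Rearranged: b = (1, 1, 5, 7, 7, 8, 8, 9).
  b_1=1 ≤ 2
  b_2=1 ≤ 3
  b_3=5 > 4
  fails at i=3 ⇒ NO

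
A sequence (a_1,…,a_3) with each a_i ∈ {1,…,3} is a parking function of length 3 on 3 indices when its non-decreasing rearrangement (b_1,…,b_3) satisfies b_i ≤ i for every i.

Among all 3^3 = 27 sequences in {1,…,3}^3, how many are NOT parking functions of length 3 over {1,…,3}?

11

|PF| = 1·4^2 = 1·16 = 16 (Pollak)
E.g. (3,1,3) → sorted (1,3,3): b_2=3>2, not a PF.
So 27 − 16 = 11 fail.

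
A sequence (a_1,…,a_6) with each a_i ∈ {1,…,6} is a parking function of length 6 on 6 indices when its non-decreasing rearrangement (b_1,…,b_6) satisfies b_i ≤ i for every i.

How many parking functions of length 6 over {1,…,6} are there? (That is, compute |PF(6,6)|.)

16807

|PF(6,6)| = 1·7^5 = 1·16807 = 16807 [KW]
Example (3,3,1,2,5,1) → sorted (1,1,2,3,3,5): b_i ≤ i ∀i, a PF.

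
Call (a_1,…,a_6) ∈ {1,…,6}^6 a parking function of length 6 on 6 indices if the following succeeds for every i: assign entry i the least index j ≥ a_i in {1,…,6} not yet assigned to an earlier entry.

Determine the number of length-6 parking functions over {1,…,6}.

|PF| = (7−6)·7^(6−1) = 1 · 16807 = 16807
Example (1,2,5,4,1,6) → sorted (1,1,2,4,5,6): b_i ≤ i ∀i, a PF.

16807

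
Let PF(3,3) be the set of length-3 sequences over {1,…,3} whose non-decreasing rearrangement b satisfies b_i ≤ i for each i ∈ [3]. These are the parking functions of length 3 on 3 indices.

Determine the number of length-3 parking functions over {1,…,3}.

Count = 1·4^2 = 1×16 = 16 (Pollak)
Check (2,1,1) → sorted (1,1,2): b_i ≤ i ∀i, a PF.

16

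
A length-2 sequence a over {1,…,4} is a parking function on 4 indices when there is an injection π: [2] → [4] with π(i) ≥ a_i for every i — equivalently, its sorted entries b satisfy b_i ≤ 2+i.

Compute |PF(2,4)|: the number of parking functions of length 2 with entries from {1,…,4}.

15

Count = (4+1−2)·(4+1)^{2−1} = 3 · 5 = 15 (Konheim–Weiss)
Example (2,4) → sorted (2,4): b_i ≤ 2+i ∀i, a PF.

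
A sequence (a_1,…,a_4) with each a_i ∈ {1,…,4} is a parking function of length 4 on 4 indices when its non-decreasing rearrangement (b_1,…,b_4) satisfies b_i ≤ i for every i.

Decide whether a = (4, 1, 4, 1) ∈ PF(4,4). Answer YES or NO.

NO

Sorted: b = (1, 1, 4, 4).
  b_1=1 ≤ 1
  b_2=1 ≤ 2
  b_3=4 > 3
  fails at i=3 ⇒ NO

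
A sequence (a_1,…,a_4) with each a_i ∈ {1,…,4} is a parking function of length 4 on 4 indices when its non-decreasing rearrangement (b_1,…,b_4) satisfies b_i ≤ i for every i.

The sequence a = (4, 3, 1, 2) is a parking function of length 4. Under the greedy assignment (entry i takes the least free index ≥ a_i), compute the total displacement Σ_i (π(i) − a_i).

Σπ = 10 ({1..4} each once); Σa = 4+3+1+2 = 10; disp = 10−10 = 0.

0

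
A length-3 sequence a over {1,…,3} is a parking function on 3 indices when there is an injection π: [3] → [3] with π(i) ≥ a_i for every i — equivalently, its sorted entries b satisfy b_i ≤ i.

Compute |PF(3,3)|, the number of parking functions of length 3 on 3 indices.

16

|PF| = (3+1−3)·(3+1)^{3−1} = 1·16 = 16 [KW]
Example (3,1,2) → sorted (1,2,3): b_i ≤ i ∀i, a PF.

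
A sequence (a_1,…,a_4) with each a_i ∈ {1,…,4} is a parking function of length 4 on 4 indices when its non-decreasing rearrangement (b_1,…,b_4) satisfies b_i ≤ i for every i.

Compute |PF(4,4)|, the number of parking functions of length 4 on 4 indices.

125

#PF = (4+1−4)·(4+1)^{4−1} = 1 · 125 = 125
One tuple (1,4,1,3) → sorted (1,1,3,4): b_i ≤ i ∀i, a PF.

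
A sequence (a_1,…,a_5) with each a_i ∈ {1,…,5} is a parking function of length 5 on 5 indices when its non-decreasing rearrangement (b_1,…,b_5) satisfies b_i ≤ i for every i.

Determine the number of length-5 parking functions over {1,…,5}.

Count = (6−5)·6^(5−1) = 1·1296 = 1296 (Konheim–Weiss)
E.g. (5,3,1,4,2) → sorted (1,2,3,4,5): b_i ≤ i ∀i, a PF.

1296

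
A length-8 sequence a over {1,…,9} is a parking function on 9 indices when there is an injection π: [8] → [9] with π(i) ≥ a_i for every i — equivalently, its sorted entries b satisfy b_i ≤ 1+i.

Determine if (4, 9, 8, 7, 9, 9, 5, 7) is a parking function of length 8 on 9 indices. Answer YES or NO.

Rearranged: b = (4, 5, 7, 7, 8, 9, 9, 9).
  b_1=4 > 2
  fails at i=1 ⇒ NO

NO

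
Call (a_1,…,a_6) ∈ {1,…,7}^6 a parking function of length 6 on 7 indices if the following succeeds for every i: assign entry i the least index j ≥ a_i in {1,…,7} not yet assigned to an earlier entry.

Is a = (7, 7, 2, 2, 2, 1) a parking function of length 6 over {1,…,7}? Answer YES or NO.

Rearranged: b = (1, 2, 2, 2, 7, 7).
  b_1=1 ≤ 2
  b_2=2 ≤ 3
  b_3=2 ≤ 4
  b_4=2 ≤ 5
  b_5=7 > 6
  fails at i=5 ⇒ NO

NO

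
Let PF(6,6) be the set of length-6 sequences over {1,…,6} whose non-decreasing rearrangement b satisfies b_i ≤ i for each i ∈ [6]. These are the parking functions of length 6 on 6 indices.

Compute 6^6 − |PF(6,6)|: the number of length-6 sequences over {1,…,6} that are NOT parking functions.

29849

#PF = (7−6)·7^(6−1) = 1×16807 = 16807
Example (6,6,1,6,4,3) → sorted (1,3,4,6,6,6): b_2=3>2, not a PF.
So 46656 − 16807 = 29849 fail.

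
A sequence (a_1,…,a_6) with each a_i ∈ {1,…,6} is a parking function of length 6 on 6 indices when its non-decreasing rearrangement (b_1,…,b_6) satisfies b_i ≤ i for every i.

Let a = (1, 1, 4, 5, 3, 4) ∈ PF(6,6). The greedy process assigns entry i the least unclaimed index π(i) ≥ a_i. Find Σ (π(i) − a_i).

3

Σπ(i) = 1+…+6 = 21; Σa = 1+1+4+5+3+4 = 18; disp = 21−18 = 3.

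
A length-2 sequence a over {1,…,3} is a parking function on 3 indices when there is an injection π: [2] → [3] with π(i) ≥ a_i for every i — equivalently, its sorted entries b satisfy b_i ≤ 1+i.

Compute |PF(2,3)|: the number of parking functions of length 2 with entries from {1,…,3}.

|PF(2,3)| = (4−2)·4^(2−1) = 2·4 = 8 [KW]
Check (1,1) → sorted (1,1): b_i ≤ 1+i ∀i, a PF.

8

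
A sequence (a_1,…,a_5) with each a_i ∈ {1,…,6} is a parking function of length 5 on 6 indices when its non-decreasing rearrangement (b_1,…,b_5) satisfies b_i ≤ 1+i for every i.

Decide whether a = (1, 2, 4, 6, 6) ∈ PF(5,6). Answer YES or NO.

Sorted: b = (1, 2, 4, 6, 6).
  b_1=1 ≤ 2
  b_2=2 ≤ 3
  b_3=4 ≤ 4
  b_4=6 > 5
  fails at i=4 ⇒ NO

NO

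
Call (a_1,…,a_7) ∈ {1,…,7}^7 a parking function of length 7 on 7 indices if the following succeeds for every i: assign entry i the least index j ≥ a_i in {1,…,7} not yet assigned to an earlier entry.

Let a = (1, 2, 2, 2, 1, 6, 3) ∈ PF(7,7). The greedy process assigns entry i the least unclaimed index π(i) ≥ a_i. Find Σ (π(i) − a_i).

11

Σπ = 7·8/2 = 28 (π permutes [7]); Σa = 1+2+2+2+1+6+3 = 17; disp = 28−17 = 11.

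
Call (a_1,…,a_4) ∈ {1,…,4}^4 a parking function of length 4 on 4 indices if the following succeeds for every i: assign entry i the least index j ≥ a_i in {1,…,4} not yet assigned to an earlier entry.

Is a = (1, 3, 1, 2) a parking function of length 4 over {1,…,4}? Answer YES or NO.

Sorted: b = (1, 1, 2, 3).
  b_1=1 ≤ 1
  b_2=1 ≤ 2
  b_3=2 ≤ 3
  b_4=3 ≤ 4
All bounds hold ⇒ YES

YES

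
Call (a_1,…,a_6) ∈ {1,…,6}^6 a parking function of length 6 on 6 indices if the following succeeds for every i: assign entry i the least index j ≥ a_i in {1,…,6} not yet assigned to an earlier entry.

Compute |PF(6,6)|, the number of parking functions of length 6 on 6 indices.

16807

|PF(6,6)| = 1·7^5 = 1·16807 = 16807
Check (6,3,1,2,5,2) → sorted (1,2,2,3,5,6): b_i ≤ i ∀i, a PF.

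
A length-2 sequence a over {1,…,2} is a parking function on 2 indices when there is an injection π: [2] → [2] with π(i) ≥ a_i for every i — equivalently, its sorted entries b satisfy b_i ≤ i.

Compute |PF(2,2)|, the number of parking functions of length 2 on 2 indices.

3

Count = 1·3^1 = 1×3 = 3 [KW]
E.g. (2,1) → sorted (1,2): b_i ≤ i ∀i, a PF.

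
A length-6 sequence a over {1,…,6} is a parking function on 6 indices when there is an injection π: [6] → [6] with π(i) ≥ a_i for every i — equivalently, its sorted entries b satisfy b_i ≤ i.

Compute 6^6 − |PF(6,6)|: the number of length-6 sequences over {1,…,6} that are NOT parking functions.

29849

#PF = (6+1−6)·(6+1)^{6−1} = 1×16807 = 16807 (Konheim–Weiss)
Check (1,5,6,3,5,6) → sorted (1,3,5,5,6,6): b_2=3>2, not a PF.
6^6 − 16807 = 46656 − 16807 = 29849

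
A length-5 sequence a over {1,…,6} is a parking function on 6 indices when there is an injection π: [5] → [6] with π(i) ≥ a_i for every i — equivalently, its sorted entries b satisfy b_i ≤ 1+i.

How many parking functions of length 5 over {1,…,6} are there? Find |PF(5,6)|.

4802

#PF = 2·7^4 = 2×2401 = 4802
E.g. (2,6,5,4,1) → sorted (1,2,4,5,6): b_i ≤ 1+i ∀i, a PF.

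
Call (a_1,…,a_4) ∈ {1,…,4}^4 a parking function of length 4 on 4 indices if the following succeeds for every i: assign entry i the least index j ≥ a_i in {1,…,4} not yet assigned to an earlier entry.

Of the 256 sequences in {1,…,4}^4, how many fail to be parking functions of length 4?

131

|PF| = (5−4)·5^(4−1) = 1 · 125 = 125 (Konheim–Weiss)
One tuple (2,4,3,3) → sorted (2,3,3,4): b_1=2>1, not a PF.
So 256 − 125 = 131 fail.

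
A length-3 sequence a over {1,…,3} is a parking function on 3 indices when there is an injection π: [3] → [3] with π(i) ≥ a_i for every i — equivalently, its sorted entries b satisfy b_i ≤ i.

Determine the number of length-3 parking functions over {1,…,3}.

|PF| = 1·4^2 = 1×16 = 16 (Konheim–Weiss)
E.g. (1,2,3) → sorted (1,2,3): b_i ≤ i ∀i, a PF.

16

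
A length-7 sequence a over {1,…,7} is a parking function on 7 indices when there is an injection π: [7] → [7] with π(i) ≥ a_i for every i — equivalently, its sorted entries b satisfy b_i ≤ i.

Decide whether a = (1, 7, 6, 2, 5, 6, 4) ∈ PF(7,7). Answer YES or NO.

Rearranged: b = (1, 2, 4, 5, 6, 6, 7).
  b_1=1 ≤ 1
  b_2=2 ≤ 2
  b_3=4 > 3
  fails at i=3 ⇒ NO

NO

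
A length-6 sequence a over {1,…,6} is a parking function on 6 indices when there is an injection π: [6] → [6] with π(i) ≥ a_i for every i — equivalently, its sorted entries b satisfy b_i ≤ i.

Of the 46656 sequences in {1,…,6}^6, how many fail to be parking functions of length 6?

29849

Count = 1·7^5 = 1 · 16807 = 16807 [KW]
E.g. (6,5,3,6,5,1) → sorted (1,3,5,5,6,6): b_2=3>2, not a PF.
So 46656 − 16807 = 29849 fail.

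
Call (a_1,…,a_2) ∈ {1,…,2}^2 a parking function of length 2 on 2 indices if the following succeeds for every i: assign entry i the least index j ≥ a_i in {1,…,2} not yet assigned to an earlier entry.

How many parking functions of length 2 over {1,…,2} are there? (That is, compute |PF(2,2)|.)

|PF(2,2)| = (2−2+1)·(2+1)^(2−1) = 1×3 = 3
Example (1,1) → sorted (1,1): b_i ≤ i ∀i, a PF.

3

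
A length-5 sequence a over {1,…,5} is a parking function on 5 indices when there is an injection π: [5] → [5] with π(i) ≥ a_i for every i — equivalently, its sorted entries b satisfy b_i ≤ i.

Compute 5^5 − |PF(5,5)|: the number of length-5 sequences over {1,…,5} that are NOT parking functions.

|PF(5,5)| = 1·6^4 = 1·1296 = 1296 (Pollak)
Check (5,5,5,4,3) → sorted (3,4,5,5,5): b_1=3>1, not a PF.
Total 3125; non-PF = 3125−1296 = 1829

1829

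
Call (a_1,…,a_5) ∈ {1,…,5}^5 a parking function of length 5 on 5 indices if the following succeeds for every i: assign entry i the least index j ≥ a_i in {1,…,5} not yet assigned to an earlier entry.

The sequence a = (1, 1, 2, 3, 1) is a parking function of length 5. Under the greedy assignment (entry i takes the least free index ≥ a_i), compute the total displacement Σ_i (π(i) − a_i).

Σπ = 5·6/2 = 15 (π permutes [5]); Σa = 1+1+2+3+1 = 8; disp = 15−8 = 7.

7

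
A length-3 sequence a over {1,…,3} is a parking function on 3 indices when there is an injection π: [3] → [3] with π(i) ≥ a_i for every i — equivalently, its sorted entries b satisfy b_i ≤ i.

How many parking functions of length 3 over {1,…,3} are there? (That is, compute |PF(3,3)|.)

|PF(3,3)| = (3−3+1)·(3+1)^(3−1) = 1 · 16 = 16
Check (3,1,1) → sorted (1,1,3): b_i ≤ i ∀i, a PF.

16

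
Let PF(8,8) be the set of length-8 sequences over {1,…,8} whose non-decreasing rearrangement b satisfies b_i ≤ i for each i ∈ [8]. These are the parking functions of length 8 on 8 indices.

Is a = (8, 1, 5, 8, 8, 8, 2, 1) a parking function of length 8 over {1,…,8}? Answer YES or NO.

NO

Order a: b = (1, 1, 2, 5, 8, 8, 8, 8).
  b_1=1 ≤ 1
  b_2=1 ≤ 2
  b_3=2 ≤ 3
  b_4=5 > 4
  fails at i=4 ⇒ NO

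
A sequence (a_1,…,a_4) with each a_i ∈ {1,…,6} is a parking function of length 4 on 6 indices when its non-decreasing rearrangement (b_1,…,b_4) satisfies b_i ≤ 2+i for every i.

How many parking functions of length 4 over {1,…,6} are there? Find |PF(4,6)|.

#PF = (6−4+1)·(6+1)^(4−1) = 3 · 343 = 1029 (Pollak)
Example (1,4,6,2) → sorted (1,2,4,6): b_i ≤ 2+i ∀i, a PF.

1029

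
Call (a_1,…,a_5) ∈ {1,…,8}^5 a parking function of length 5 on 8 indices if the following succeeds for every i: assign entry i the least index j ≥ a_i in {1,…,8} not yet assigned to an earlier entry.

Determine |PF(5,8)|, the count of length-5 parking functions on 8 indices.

26244

|PF| = (9−5)·9^(5−1) = 4·6561 = 26244 [KW]
Check (6,2,5,1,2) → sorted (1,2,2,5,6): b_i ≤ 3+i ∀i, a PF.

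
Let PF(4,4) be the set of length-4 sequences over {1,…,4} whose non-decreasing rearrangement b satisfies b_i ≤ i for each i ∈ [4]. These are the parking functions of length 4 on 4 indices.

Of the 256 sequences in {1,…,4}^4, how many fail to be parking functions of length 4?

131

|PF| = (5−4)·5^(4−1) = 1 · 125 = 125
E.g. (3,4,2,3) → sorted (2,3,3,4): b_1=2>1, not a PF.
4^4 − 125 = 256 − 125 = 131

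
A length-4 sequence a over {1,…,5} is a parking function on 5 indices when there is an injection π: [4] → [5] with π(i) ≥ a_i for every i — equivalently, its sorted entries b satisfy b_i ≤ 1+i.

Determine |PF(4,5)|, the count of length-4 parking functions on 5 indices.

#PF = (6−4)·6^(4−1) = 2·216 = 432 (Pollak)
Check (1,4,2,1) → sorted (1,1,2,4): b_i ≤ 1+i ∀i, a PF.

432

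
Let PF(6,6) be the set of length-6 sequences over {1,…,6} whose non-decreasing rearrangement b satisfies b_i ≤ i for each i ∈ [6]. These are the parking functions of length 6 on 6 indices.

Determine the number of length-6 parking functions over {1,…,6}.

16807

|PF| = (6−6+1)·(6+1)^(6−1) = 1·16807 = 16807 (Pollak)
Check (5,4,3,2,3,1) → sorted (1,2,3,3,4,5): b_i ≤ i ∀i, a PF.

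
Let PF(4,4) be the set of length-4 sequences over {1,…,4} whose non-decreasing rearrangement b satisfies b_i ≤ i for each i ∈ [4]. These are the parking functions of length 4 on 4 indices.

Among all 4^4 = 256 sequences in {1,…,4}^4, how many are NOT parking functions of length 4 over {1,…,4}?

131

|PF| = (4−4+1)·(4+1)^(4−1) = 1 · 125 = 125 [KW]
E.g. (3,3,4,3) → sorted (3,3,3,4): b_1=3>1, not a PF.
So 256 − 125 = 131 fail.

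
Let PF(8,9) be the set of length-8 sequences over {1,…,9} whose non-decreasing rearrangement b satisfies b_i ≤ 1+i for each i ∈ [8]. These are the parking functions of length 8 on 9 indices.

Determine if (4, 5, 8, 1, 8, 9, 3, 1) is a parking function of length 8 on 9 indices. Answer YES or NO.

NO

Sorted: b = (1, 1, 3, 4, 5, 8, 8, 9).
  b_1=1 ≤ 2
  b_2=1 ≤ 3
  b_3=3 ≤ 4
  b_4=4 ≤ 5
  b_5=5 ≤ 6
  b_6=8 > 7
  fails at i=6 ⇒ NO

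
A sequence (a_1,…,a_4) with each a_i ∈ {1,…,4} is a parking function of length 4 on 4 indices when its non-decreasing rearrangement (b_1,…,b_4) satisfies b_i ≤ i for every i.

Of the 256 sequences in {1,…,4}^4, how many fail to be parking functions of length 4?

131

|PF| = (4−4+1)·(4+1)^(4−1) = 1×125 = 125 [KW]
Example (2,4,4,4) → sorted (2,4,4,4): b_1=2>1, not a PF.
So 256 − 125 = 131 fail.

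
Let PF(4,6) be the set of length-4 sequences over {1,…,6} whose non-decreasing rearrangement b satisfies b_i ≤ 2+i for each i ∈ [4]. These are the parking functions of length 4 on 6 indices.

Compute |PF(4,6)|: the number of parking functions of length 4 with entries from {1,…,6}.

|PF(4,6)| = (7−4)·7^(4−1) = 3 · 343 = 1029 (Konheim–Weiss)
Example (3,5,4,6) → sorted (3,4,5,6): b_i ≤ 2+i ∀i, a PF.

1029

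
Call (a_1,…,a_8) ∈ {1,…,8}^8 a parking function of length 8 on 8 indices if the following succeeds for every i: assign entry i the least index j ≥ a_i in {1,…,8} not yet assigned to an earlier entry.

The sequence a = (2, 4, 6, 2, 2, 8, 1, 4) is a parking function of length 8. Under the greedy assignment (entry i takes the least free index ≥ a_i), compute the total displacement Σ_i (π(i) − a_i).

7

Σπ(i) = 1+…+8 = 36; Σa = 2+4+6+2+2+8+1+4 = 29; disp = 36−29 = 7.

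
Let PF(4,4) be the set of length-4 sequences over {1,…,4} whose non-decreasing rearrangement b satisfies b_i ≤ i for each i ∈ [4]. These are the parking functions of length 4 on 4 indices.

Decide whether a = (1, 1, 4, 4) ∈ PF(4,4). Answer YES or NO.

NO

Order a: b = (1, 1, 4, 4).
  b_1=1 ≤ 1
  b_2=1 ≤ 2
  b_3=4 > 3
  fails at i=3 ⇒ NO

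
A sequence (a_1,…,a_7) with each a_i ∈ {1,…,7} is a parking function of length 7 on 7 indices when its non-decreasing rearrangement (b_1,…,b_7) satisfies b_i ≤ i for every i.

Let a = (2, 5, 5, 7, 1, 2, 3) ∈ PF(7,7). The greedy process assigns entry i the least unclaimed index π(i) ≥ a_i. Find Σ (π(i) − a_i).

Σπ = 28 ({1..7} each once); Σa = 2+5+5+7+1+2+3 = 25; disp = 28−25 = 3.

3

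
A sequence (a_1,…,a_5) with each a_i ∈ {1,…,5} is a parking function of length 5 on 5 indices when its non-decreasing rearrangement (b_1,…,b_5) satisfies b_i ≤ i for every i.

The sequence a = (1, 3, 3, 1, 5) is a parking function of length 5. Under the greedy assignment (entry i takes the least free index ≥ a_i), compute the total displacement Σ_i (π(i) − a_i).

2

Σπ = 15 ({1..5} each once); Σa = 1+3+3+1+5 = 13; disp = 15−13 = 2.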